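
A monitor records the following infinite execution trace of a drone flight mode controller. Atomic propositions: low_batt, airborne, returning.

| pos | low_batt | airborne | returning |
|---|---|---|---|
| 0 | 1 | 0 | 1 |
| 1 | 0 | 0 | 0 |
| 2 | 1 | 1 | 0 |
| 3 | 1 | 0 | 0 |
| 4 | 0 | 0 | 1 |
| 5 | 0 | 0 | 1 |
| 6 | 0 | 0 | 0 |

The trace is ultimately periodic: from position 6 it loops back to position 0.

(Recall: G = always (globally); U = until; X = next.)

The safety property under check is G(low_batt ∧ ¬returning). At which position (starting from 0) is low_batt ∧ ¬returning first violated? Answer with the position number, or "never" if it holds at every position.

At position 0 the labels are {low_batt, returning}, so low_batt ∧ ¬returning is false there. This is the first violation.

0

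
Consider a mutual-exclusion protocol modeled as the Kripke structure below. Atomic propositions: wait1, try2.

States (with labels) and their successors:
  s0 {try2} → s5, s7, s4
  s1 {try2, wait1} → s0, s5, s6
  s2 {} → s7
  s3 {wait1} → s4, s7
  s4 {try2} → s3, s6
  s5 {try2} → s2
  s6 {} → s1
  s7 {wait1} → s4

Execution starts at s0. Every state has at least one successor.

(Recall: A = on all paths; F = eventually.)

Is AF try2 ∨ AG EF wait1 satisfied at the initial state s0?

States satisfying try2: {s0, s1, s4, s5}.
States satisfying AF try2: {s0, s1, s2, s3, s4, s5, s6, s7}.
States satisfying EF wait1: {s0, s1, s2, s3, s4, s5, s6, s7}.
States satisfying AG EF wait1: {s0, s1, s2, s3, s4, s5, s6, s7}.
States satisfying AF try2 ∨ AG EF wait1: {s0, s1, s2, s3, s4, s5, s6, s7}.
s0 ∈ Sat(AF try2 ∨ AG EF wait1).

Holds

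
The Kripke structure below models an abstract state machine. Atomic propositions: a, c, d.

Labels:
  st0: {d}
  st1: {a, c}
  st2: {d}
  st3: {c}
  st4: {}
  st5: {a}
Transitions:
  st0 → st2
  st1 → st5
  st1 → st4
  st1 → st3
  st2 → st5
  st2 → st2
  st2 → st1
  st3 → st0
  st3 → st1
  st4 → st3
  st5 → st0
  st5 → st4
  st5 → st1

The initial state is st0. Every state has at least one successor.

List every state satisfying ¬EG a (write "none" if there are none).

States satisfying a: {st1, st5}.
States satisfying EG a: {st1, st5}.
States satisfying ¬EG a: {st0, st2, st3, st4}.

{st0, st2, st3, st4}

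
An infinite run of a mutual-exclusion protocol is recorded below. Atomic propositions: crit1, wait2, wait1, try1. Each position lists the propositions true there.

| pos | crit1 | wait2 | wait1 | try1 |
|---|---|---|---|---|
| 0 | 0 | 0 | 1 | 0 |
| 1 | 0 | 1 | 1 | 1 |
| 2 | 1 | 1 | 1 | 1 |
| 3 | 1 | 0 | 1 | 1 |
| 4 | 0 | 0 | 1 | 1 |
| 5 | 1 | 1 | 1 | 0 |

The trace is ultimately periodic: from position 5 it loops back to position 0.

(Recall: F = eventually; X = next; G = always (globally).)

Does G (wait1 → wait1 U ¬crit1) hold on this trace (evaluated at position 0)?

wait1 → wait1 U ¬crit1 holds at every position 0..5, and those are all positions ever visited, so G (wait1 → wait1 U ¬crit1) holds.
Positions where wait1 holds: 0, 1, 2, 3, 4, 5.
Check wait1 U ¬crit1 at each: 0→ok, 1→ok, 2→ok, 3→ok, 4→ok, 5→ok.

Satisfied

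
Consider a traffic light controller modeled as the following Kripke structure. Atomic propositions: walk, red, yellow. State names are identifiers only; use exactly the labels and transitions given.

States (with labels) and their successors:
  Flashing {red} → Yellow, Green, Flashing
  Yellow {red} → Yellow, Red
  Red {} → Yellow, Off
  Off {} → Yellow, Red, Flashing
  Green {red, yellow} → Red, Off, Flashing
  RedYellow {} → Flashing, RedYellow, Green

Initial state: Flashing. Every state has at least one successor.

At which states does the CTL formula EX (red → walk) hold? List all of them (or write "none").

States satisfying red → walk: {Red, Off, RedYellow}.
States satisfying EX (red → walk): {Yellow, Red, Off, Green, RedYellow}.

{Yellow, Red, Off, Green, RedYellow}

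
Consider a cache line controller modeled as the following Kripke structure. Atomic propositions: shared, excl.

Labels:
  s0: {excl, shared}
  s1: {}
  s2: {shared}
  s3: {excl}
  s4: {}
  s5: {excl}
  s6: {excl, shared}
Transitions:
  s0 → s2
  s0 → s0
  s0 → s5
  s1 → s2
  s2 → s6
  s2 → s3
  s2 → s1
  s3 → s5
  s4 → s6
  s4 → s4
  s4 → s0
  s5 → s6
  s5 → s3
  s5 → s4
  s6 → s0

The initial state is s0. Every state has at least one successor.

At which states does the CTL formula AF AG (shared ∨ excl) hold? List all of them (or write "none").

States satisfying AG (shared ∨ excl): ∅.
States satisfying AF AG (shared ∨ excl): ∅.

none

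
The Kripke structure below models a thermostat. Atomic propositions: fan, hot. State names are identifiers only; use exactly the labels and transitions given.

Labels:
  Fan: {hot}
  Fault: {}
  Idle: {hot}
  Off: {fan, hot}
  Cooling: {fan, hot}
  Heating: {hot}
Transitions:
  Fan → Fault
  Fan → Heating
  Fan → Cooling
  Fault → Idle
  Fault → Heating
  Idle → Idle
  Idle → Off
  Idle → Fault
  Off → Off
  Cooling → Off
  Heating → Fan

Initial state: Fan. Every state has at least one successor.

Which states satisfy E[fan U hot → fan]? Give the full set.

{Fault, Off, Cooling}

States satisfying fan: {Off, Cooling}.
States satisfying hot → fan: {Fault, Off, Cooling}.
States satisfying E[fan U hot → fan]: {Fault, Off, Cooling}.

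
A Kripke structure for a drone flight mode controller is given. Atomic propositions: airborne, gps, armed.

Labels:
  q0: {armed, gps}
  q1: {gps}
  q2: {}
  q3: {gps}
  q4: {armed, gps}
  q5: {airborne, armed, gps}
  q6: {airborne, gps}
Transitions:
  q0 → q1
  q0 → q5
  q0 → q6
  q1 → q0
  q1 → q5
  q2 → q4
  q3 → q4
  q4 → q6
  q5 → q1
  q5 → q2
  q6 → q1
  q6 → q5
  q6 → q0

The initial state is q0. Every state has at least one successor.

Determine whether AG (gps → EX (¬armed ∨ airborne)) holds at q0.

States satisfying gps → EX (¬armed ∨ airborne): {q0, q1, q2, q4, q5, q6}.
States satisfying AG (gps → EX (¬armed ∨ airborne)): {q0, q1, q2, q4, q5, q6}.
Every state reachable from q0 satisfies gps → EX (¬armed ∨ airborne).
q0 ∈ Sat(AG (gps → EX (¬armed ∨ airborne))).

Satisfied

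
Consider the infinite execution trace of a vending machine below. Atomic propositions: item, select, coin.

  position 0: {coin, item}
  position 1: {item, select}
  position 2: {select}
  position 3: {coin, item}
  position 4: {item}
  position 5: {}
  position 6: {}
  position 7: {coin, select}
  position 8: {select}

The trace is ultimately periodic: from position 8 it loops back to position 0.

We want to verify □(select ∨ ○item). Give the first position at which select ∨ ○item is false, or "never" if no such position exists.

Check select ∨ ○item at each position in order: 0 ✓, 1 ✓, 2 ✓, 3 ✓.
At position 4 the labels are {item} and the next position 5 has {}, so select ∨ ○item is false there. This is the first violation.

4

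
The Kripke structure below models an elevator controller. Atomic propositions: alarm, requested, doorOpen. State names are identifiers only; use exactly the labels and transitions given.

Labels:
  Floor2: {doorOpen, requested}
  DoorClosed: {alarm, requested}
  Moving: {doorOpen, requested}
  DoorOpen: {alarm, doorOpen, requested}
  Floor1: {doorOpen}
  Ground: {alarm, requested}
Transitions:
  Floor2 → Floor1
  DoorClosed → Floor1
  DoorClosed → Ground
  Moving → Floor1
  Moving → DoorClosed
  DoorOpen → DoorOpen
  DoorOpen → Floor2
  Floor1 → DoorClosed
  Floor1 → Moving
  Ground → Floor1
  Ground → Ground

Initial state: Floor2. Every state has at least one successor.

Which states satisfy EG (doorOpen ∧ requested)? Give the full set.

{DoorOpen}

States satisfying doorOpen ∧ requested: {Floor2, Moving, DoorOpen}.
States satisfying EG (doorOpen ∧ requested): {DoorOpen}.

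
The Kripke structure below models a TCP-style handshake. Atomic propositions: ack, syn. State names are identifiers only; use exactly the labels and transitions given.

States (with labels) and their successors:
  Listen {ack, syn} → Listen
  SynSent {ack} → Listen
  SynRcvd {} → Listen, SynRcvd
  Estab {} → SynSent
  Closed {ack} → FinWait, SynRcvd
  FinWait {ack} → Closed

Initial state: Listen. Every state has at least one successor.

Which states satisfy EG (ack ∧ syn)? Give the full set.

States satisfying ack ∧ syn: {Listen}.
States satisfying EG (ack ∧ syn): {Listen}.

{Listen}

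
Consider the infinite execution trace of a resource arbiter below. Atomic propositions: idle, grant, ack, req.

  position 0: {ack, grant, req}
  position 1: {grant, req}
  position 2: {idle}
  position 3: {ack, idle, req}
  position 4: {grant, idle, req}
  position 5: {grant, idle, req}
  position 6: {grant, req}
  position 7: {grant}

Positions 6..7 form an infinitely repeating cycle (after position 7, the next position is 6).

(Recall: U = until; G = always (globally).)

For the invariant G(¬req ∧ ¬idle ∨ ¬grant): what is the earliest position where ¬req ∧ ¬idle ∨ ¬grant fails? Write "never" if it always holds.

0

At position 0 the labels are {ack, grant, req}, so ¬req ∧ ¬idle ∨ ¬grant is false there. This is the first violation.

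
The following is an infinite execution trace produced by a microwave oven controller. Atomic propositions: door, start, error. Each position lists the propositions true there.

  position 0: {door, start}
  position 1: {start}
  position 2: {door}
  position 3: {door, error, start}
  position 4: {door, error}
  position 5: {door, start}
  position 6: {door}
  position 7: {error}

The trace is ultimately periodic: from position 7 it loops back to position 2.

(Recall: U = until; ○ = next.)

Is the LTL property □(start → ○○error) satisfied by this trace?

No

start → ○○error must hold at every position from 0 onward. It fails at position 0, so □(start → ○○error) is false.
Positions where start holds: 0, 1, 3, 5.
Check ○○error at each: 0→fails, 1→ok, 3→fails, 5→ok.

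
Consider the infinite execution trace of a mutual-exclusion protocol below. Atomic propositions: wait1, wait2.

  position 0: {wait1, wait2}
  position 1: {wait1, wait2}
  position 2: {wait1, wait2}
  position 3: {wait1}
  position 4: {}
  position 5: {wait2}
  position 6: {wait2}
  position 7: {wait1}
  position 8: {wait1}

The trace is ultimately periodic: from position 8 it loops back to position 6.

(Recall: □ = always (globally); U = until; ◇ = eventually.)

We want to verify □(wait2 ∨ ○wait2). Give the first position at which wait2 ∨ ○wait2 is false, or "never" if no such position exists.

3

Check wait2 ∨ ○wait2 at each position in order: 0 ✓, 1 ✓, 2 ✓.
At position 3 the labels are {wait1} and the next position 4 has {}, so wait2 ∨ ○wait2 is false there. This is the first violation.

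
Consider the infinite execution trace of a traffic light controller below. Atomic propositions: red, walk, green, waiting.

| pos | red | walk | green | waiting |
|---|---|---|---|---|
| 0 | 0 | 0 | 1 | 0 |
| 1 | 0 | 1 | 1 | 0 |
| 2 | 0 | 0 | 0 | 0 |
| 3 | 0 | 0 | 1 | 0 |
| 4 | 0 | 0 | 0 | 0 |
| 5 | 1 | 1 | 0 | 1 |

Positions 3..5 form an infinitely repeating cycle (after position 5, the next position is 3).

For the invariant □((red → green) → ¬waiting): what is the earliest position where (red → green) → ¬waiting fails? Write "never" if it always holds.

never

(red → green) → ¬waiting holds at every position 0..5, and those are all the positions the trace ever visits, so the invariant □((red → green) → ¬waiting) is never violated.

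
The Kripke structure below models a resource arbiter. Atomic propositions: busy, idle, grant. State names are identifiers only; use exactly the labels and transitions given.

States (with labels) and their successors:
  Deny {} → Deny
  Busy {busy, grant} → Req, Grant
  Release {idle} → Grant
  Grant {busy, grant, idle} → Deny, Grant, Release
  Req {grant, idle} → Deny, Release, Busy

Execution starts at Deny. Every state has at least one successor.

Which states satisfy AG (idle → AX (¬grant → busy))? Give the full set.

States satisfying idle → AX (¬grant → busy): {Deny, Busy, Release}.
States satisfying AG (idle → AX (¬grant → busy)): {Deny}.

{Deny}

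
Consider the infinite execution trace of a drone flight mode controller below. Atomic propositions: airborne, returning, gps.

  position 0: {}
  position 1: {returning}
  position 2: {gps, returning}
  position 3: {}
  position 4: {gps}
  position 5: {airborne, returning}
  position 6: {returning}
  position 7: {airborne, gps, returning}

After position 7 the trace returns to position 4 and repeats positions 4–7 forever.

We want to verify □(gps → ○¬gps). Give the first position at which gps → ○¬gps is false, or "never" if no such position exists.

7

Check gps → ○¬gps at each position in order: 0 ✓, 1 ✓, 2 ✓, 3 ✓, 4 ✓, 5 ✓, 6 ✓.
At position 7 the labels are {airborne, gps, returning} and the next position 4 has {gps}, so gps → ○¬gps is false there. This is the first violation.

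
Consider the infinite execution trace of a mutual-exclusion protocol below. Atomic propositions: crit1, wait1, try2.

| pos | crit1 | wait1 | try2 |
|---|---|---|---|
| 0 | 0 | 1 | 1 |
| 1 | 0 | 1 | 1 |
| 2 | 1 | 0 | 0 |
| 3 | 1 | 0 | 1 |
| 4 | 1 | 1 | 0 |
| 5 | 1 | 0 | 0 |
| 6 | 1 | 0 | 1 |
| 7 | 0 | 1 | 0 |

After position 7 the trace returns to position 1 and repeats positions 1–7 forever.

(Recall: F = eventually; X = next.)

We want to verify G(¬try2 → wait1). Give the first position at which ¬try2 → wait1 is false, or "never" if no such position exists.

2

Check ¬try2 → wait1 at each position in order: 0 ✓, 1 ✓.
At position 2 the labels are {crit1}, so ¬try2 → wait1 is false there. This is the first violation.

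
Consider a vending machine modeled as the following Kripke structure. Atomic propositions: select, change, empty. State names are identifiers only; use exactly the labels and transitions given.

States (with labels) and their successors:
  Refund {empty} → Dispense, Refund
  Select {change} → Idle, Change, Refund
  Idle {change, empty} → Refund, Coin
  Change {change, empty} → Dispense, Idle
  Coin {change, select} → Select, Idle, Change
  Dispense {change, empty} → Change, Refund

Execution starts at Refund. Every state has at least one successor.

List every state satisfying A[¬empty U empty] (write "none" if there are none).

States satisfying ¬empty: {Select, Coin}.
States satisfying empty: {Refund, Idle, Change, Dispense}.
States satisfying A[¬empty U empty]: {Refund, Select, Idle, Change, Coin, Dispense}.

{Refund, Select, Idle, Change, Coin, Dispense}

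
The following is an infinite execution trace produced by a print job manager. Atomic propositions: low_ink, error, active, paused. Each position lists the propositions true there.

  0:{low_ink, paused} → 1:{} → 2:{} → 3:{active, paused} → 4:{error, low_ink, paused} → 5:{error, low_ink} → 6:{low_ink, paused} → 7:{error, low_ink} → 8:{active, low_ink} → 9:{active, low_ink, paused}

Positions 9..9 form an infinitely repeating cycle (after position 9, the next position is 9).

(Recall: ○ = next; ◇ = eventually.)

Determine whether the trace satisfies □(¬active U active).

Satisfied

¬active U active holds at every position 0..9, and those are all positions ever visited, so □(¬active U active) holds.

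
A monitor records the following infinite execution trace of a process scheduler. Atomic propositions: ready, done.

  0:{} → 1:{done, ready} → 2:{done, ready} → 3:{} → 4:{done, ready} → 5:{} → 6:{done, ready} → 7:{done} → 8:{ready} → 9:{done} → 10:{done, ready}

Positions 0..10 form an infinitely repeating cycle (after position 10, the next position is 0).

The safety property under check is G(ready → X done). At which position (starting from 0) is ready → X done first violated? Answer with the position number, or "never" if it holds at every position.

Check ready → X done at each position in order: 0 ✓, 1 ✓.
At position 2 the labels are {done, ready} and the next position 3 has {}, so ready → X done is false there. This is the first violation.

2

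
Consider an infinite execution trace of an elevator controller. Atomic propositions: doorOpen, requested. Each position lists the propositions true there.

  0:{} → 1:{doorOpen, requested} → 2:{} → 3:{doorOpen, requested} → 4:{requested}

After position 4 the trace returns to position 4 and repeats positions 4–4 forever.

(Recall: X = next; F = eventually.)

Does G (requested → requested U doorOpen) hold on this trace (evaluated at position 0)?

Violated

requested → requested U doorOpen must hold at every position from 0 onward. It fails at position 4, so G (requested → requested U doorOpen) is false.
Positions where requested holds: 1, 3, 4.
Check requested U doorOpen at each: 1→ok, 3→ok, 4→fails.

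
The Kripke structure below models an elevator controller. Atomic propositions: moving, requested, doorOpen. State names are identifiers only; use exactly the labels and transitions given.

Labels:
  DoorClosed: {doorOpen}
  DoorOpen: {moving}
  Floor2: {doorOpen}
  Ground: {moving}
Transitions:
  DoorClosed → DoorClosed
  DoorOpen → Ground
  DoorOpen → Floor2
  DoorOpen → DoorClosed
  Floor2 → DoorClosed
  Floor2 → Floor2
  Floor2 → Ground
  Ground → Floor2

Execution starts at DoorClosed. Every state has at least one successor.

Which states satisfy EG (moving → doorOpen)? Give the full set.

{DoorClosed, Floor2}

States satisfying moving → doorOpen: {DoorClosed, Floor2}.
States satisfying EG (moving → doorOpen): {DoorClosed, Floor2}.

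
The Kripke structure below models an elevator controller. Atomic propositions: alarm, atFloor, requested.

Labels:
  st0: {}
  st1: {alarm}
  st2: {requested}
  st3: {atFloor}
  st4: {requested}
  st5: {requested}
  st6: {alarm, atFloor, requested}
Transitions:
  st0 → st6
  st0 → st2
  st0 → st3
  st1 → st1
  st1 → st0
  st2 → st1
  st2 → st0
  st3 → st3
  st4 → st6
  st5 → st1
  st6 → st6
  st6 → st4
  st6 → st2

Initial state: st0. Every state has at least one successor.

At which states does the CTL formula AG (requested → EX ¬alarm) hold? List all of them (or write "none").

{st3}

States satisfying requested → EX ¬alarm: {st0, st1, st2, st3, st6}.
States satisfying AG (requested → EX ¬alarm): {st3}.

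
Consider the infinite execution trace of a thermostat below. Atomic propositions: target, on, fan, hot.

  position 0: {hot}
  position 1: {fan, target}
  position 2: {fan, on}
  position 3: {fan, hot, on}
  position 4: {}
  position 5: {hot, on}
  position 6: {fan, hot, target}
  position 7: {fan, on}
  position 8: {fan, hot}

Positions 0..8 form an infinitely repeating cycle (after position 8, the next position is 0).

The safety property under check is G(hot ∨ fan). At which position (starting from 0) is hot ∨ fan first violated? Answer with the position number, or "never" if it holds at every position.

Check hot ∨ fan at each position in order: 0 ✓, 1 ✓, 2 ✓, 3 ✓.
At position 4 the labels are {}, so hot ∨ fan is false there. This is the first violation.

4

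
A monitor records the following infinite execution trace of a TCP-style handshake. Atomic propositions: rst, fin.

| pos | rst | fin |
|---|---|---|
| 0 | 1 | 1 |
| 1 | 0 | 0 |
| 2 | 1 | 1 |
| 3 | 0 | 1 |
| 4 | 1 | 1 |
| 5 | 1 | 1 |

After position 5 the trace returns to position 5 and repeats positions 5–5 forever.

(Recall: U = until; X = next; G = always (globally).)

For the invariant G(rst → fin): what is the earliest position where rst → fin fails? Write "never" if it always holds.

rst → fin holds at every position 0..5, and those are all the positions the trace ever visits, so the invariant G(rst → fin) is never violated.

never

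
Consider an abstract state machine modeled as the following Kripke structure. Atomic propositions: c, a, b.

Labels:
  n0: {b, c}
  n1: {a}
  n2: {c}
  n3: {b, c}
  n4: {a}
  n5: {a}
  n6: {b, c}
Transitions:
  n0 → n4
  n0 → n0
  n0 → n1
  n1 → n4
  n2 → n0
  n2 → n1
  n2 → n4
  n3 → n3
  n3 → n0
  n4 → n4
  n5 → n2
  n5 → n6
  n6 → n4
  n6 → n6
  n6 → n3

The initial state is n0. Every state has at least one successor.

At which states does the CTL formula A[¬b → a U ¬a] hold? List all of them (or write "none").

{n0, n2, n3, n5, n6}

States satisfying ¬b → a: {n0, n1, n3, n4, n5, n6}.
States satisfying ¬a: {n0, n2, n3, n6}.
States satisfying A[¬b → a U ¬a]: {n0, n2, n3, n5, n6}.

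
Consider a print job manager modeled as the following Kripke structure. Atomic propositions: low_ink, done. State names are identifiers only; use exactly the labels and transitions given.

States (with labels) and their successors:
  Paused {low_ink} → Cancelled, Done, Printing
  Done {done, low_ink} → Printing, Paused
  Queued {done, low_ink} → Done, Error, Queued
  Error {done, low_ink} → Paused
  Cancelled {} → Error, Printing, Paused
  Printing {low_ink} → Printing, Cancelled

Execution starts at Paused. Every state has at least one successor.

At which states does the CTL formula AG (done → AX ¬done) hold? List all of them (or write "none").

{Paused, Done, Error, Cancelled, Printing}

States satisfying done → AX ¬done: {Paused, Done, Error, Cancelled, Printing}.
States satisfying AG (done → AX ¬done): {Paused, Done, Error, Cancelled, Printing}.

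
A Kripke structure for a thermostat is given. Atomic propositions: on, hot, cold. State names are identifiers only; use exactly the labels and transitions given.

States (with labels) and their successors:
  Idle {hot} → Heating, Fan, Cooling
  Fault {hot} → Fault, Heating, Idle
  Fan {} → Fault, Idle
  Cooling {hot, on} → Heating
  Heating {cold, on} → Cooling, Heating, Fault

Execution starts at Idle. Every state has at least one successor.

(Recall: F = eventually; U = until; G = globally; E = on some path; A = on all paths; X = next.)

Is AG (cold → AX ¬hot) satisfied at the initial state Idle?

Does not hold

States satisfying cold → AX ¬hot: {Idle, Fault, Fan, Cooling}.
States satisfying AG (cold → AX ¬hot): ∅.
Heating is reachable from Idle and violates cold → AX ¬hot, so AG fails at Idle.
Idle ∉ Sat(AG (cold → AX ¬hot)).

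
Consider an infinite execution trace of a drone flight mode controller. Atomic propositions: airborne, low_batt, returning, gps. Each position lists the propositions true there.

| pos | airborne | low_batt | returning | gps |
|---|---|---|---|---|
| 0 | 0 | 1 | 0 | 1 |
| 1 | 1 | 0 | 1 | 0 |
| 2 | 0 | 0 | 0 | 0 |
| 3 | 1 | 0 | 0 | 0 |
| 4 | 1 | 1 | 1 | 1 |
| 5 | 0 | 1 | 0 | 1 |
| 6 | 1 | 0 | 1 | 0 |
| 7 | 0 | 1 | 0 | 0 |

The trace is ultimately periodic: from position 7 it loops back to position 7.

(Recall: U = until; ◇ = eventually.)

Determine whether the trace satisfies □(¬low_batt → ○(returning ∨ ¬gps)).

¬low_batt → ○(returning ∨ ¬gps) holds at every position 0..7, and those are all positions ever visited, so □(¬low_batt → ○(returning ∨ ¬gps)) holds.
Positions where ¬low_batt holds: 1, 2, 3, 6.
Check ○(returning ∨ ¬gps) at each: 1→ok, 2→ok, 3→ok, 6→ok.

Holds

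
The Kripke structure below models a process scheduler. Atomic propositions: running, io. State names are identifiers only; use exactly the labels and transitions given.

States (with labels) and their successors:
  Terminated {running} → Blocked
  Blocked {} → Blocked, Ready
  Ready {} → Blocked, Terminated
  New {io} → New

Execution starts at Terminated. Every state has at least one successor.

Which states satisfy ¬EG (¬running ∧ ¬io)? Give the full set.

{Terminated, New}

States satisfying ¬running ∧ ¬io: {Blocked, Ready}.
States satisfying EG (¬running ∧ ¬io): {Blocked, Ready}.
States satisfying ¬EG (¬running ∧ ¬io): {Terminated, New}.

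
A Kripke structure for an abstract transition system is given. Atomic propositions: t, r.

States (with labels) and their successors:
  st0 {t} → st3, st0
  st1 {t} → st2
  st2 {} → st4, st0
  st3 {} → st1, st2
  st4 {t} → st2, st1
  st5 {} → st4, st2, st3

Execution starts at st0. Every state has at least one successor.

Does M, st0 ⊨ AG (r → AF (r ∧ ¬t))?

States satisfying r → AF (r ∧ ¬t): {st0, st1, st2, st3, st4, st5}.
States satisfying AG (r → AF (r ∧ ¬t)): {st0, st1, st2, st3, st4, st5}.
Every state reachable from st0 satisfies r → AF (r ∧ ¬t).
st0 ∈ Sat(AG (r → AF (r ∧ ¬t))).

Satisfied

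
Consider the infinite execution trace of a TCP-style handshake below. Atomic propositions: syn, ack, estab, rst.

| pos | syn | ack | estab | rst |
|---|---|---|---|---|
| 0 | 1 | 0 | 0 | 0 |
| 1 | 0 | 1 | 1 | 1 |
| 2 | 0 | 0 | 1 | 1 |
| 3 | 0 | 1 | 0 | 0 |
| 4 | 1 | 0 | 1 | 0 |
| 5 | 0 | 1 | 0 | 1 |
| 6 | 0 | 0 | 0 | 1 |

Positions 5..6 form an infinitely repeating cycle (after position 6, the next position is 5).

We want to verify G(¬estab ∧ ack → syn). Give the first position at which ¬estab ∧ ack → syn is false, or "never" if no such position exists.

3

Check ¬estab ∧ ack → syn at each position in order: 0 ✓, 1 ✓, 2 ✓.
At position 3 the labels are {ack}, so ¬estab ∧ ack → syn is false there. This is the first violation.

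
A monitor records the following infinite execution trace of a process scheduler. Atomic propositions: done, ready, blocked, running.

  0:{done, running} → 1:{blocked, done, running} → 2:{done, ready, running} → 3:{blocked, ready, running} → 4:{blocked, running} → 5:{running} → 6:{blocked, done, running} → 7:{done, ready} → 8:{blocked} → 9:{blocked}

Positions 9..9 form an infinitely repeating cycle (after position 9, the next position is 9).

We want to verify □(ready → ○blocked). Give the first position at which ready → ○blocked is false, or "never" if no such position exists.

never

ready → ○blocked holds at every position 0..9, and those are all the positions the trace ever visits, so the invariant □(ready → ○blocked) is never violated.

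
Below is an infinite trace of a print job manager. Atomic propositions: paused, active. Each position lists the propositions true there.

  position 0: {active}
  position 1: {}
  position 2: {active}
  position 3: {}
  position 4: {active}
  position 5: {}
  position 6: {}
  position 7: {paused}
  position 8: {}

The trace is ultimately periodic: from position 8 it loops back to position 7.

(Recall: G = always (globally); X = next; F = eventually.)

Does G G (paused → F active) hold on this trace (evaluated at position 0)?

Does not hold

G (paused → F active) must hold at every position from 0 onward. It fails at position 0, so G G (paused → F active) is false.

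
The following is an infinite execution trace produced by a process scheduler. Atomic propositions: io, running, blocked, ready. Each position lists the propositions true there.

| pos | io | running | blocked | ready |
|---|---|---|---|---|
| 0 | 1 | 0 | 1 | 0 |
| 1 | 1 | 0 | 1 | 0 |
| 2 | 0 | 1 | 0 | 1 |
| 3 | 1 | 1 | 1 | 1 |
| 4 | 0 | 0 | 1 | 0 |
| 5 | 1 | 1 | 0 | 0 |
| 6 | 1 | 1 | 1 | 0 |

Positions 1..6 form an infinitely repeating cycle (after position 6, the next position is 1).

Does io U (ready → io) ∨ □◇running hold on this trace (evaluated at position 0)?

Yes

Walking from position 0: ready → io first holds at position 0, and io holds at every earlier position along the way, so io U (ready → io) holds.
◇running holds at every position 0..6, and those are all positions ever visited, so □◇running holds.
At position 0: io U (ready → io) is true; □◇running is true; so io U (ready → io) ∨ □◇running is true.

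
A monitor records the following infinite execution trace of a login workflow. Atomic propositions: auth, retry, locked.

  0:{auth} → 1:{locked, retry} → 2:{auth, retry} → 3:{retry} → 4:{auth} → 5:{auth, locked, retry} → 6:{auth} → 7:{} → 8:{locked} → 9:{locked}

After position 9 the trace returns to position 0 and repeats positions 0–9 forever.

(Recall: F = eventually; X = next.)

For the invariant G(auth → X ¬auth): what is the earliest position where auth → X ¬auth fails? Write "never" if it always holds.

4

Check auth → X ¬auth at each position in order: 0 ✓, 1 ✓, 2 ✓, 3 ✓.
At position 4 the labels are {auth} and the next position 5 has {auth, locked, retry}, so auth → X ¬auth is false there. This is the first violation.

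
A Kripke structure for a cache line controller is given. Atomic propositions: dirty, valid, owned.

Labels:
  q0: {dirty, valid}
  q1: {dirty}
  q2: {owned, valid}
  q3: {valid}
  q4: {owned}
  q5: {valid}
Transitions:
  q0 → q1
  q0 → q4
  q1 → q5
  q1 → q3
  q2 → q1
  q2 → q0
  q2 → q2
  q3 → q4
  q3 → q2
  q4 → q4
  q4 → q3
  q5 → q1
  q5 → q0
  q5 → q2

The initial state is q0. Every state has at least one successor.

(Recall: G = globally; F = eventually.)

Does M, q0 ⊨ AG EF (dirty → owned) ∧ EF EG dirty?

States satisfying EF (dirty → owned): {q0, q1, q2, q3, q4, q5}.
States satisfying AG EF (dirty → owned): {q0, q1, q2, q3, q4, q5}.
States satisfying EG dirty: ∅.
States satisfying EF EG dirty: ∅.
States satisfying AG EF (dirty → owned) ∧ EF EG dirty: ∅.
q0 ∉ Sat(AG EF (dirty → owned) ∧ EF EG dirty).

No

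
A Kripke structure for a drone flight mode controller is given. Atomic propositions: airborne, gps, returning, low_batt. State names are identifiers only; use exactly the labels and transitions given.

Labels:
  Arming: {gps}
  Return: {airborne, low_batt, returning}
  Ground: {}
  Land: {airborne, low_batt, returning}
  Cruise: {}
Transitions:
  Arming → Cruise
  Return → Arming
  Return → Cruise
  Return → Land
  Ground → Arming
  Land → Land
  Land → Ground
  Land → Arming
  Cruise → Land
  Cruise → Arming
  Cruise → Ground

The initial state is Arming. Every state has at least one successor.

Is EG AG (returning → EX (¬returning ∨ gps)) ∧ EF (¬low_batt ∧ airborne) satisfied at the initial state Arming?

States satisfying AG (returning → EX (¬returning ∨ gps)): {Arming, Return, Ground, Land, Cruise}.
States satisfying EG AG (returning → EX (¬returning ∨ gps)): {Arming, Return, Ground, Land, Cruise}.
States satisfying ¬low_batt ∧ airborne: ∅.
States satisfying EF (¬low_batt ∧ airborne): ∅.
States satisfying EG AG (returning → EX (¬returning ∨ gps)) ∧ EF (¬low_batt ∧ airborne): ∅.
Arming ∉ Sat(EG AG (returning → EX (¬returning ∨ gps)) ∧ EF (¬low_batt ∧ airborne)).

Violated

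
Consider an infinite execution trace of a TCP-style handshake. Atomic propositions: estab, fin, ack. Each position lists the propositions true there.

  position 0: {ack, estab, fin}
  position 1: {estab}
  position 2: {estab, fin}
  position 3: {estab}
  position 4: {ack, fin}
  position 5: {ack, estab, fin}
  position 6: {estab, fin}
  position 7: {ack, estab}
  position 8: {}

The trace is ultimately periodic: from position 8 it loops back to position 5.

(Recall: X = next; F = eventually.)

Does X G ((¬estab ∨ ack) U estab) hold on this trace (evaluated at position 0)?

The position after 0 is 1; G ((¬estab ∨ ack) U estab) is true there.

Satisfied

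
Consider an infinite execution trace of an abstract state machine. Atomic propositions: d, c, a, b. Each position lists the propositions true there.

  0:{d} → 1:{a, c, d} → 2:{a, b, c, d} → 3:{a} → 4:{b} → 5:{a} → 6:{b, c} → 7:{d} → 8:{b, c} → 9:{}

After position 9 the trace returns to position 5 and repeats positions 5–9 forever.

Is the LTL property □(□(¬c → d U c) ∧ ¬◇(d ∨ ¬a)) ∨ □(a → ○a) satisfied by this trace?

No

□(¬c → d U c) ∧ ¬◇(d ∨ ¬a) must hold at every position from 0 onward. It fails at position 0, so □(□(¬c → d U c) ∧ ¬◇(d ∨ ¬a)) is false.
a → ○a must hold at every position from 0 onward. It fails at position 3, so □(a → ○a) is false.
Positions where a holds: 1, 2, 3, 5.
Check ○a at each: 1→ok, 2→ok, 3→fails, 5→fails.
At position 0: □(□(¬c → d U c) ∧ ¬◇(d ∨ ¬a)) is false; □(a → ○a) is false; so □(□(¬c → d U c) ∧ ¬◇(d ∨ ¬a)) ∨ □(a → ○a) is false.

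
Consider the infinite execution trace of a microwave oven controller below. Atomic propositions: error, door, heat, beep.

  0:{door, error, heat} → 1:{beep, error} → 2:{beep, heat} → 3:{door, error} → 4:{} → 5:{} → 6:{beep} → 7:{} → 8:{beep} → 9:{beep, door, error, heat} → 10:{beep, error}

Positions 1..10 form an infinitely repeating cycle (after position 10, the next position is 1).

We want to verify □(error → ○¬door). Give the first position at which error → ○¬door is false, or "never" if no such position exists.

never

error → ○¬door holds at every position 0..10, and those are all the positions the trace ever visits, so the invariant □(error → ○¬door) is never violated.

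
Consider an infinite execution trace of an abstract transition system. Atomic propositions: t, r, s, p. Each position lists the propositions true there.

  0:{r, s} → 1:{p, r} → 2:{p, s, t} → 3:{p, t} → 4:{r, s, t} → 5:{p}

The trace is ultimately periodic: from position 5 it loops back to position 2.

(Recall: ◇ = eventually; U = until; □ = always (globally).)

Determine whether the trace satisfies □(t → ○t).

Does not hold

t → ○t must hold at every position from 0 onward. It fails at position 4, so □(t → ○t) is false.
Positions where t holds: 2, 3, 4.
Check ○t at each: 2→ok, 3→ok, 4→fails.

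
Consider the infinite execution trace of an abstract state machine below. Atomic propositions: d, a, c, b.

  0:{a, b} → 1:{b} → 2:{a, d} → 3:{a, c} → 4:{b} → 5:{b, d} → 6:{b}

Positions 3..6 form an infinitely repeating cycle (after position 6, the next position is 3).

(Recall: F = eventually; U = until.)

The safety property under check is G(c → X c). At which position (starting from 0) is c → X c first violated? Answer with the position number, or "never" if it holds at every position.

3

Check c → X c at each position in order: 0 ✓, 1 ✓, 2 ✓.
At position 3 the labels are {a, c} and the next position 4 has {b}, so c → X c is false there. This is the first violation.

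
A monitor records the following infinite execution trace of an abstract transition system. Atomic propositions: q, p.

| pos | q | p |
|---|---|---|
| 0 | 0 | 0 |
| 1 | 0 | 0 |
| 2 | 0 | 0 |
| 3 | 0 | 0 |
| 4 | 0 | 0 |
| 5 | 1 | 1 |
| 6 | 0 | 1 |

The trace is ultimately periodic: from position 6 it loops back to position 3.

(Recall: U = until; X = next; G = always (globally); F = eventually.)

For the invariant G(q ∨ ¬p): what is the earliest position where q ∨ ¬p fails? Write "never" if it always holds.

6

Check q ∨ ¬p at each position in order: 0 ✓, 1 ✓, 2 ✓, 3 ✓, 4 ✓, 5 ✓.
At position 6 the labels are {p}, so q ∨ ¬p is false there. This is the first violation.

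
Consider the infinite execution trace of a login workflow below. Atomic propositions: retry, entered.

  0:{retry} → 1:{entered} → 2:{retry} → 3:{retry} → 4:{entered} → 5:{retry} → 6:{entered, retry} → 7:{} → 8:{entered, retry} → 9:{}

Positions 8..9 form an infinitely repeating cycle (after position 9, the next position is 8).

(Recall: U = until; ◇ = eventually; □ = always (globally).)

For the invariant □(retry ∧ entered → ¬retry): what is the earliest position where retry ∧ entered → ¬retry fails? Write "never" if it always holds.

6

Check retry ∧ entered → ¬retry at each position in order: 0 ✓, 1 ✓, 2 ✓, 3 ✓, 4 ✓, 5 ✓.
At position 6 the labels are {entered, retry}, so retry ∧ entered → ¬retry is false there. This is the first violation.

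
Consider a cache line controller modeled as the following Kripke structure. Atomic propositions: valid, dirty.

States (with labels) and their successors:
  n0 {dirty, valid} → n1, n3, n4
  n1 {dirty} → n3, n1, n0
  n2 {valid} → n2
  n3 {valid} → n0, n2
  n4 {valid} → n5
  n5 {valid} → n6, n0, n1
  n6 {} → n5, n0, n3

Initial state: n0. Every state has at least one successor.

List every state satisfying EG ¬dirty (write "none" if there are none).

States satisfying ¬dirty: {n2, n3, n4, n5, n6}.
States satisfying EG ¬dirty: {n2, n3, n4, n5, n6}.

{n2, n3, n4, n5, n6}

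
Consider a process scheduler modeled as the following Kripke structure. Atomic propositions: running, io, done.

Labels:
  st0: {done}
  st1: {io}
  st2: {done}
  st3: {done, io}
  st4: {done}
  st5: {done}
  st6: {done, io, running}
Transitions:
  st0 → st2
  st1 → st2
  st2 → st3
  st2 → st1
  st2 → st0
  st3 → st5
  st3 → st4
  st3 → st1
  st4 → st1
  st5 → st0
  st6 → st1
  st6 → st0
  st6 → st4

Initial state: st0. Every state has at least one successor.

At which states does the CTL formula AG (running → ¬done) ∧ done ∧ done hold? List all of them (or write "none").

States satisfying running → ¬done: {st0, st1, st2, st3, st4, st5}.
States satisfying AG (running → ¬done): {st0, st1, st2, st3, st4, st5}.
States satisfying done ∧ done: {st0, st2, st3, st4, st5, st6}.
States satisfying AG (running → ¬done) ∧ done ∧ done: {st0, st2, st3, st4, st5}.

{st0, st2, st3, st4, st5}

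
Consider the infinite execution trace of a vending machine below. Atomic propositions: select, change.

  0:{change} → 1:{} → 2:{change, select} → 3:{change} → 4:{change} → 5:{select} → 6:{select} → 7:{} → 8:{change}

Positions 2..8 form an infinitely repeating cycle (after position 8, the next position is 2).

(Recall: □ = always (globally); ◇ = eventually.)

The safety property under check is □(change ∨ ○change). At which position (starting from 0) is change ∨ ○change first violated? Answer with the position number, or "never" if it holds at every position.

Check change ∨ ○change at each position in order: 0 ✓, 1 ✓, 2 ✓, 3 ✓, 4 ✓.
At position 5 the labels are {select} and the next position 6 has {select}, so change ∨ ○change is false there. This is the first violation.

5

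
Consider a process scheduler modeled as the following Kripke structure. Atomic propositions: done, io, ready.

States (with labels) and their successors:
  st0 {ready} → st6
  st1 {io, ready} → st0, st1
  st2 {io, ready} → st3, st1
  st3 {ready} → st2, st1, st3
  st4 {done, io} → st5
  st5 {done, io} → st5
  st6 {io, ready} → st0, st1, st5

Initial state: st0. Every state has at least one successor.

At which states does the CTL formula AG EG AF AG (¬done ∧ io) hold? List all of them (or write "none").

States satisfying EG AF AG (¬done ∧ io): ∅.
States satisfying AG EG AF AG (¬done ∧ io): ∅.

none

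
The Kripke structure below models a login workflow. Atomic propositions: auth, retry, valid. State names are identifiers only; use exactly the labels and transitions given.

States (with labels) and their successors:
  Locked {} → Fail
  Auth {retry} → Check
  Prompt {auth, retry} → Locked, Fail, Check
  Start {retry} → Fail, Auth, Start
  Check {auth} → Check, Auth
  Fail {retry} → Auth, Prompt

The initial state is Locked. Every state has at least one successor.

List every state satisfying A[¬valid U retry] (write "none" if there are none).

{Locked, Auth, Prompt, Start, Fail}

States satisfying ¬valid: {Locked, Auth, Prompt, Start, Check, Fail}.
States satisfying retry: {Auth, Prompt, Start, Fail}.
States satisfying A[¬valid U retry]: {Locked, Auth, Prompt, Start, Fail}.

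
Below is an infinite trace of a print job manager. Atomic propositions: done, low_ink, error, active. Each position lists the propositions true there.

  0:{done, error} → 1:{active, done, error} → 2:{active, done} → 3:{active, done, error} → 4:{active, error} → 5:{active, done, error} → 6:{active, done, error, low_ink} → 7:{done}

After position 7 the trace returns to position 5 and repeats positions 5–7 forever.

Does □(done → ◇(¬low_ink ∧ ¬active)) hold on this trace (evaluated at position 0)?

Satisfied

done → ◇(¬low_ink ∧ ¬active) holds at every position 0..7, and those are all positions ever visited, so □(done → ◇(¬low_ink ∧ ¬active)) holds.
Positions where done holds: 0, 1, 2, 3, 5, 6, 7.
Check ◇(¬low_ink ∧ ¬active) at each: 0→ok, 1→ok, 2→ok, 3→ok, 5→ok, 6→ok, 7→ok.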